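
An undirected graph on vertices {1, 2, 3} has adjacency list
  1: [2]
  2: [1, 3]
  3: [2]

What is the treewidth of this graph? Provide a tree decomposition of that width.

The largest bag has 2 vertices, giving width 1; this decomposition certifies tw(G) ≤ 1. Any graph with an edge has treewidth ≥ 1, and G has the edge 2–3. Combining the bounds, tw(G) = 1.

Treewidth 1.
One optimal decomposition is:
Bags: B1 = {2, 3}  B2 = {1, 2}
Tree: B1–B2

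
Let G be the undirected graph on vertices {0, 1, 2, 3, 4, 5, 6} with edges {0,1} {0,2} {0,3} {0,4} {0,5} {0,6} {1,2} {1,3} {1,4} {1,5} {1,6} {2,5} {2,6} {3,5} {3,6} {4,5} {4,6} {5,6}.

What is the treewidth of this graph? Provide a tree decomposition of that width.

Treewidth 4.
Bags: B1 = {0, 1, 3, 5, 6}  B2 = {0, 1, 2, 5, 6}  B3 = {0, 1, 4, 5, 6}
Tree: B1–B2, B1–B3

Every bag has size at most 5, so the width is 5 − 1 = 4 and tw(G) ≤ 4. Conversely, {0, 1, 2, 5, 6} is a clique of size 5, and the vertices of any clique must share a bag in every tree decomposition; so some bag has ≥ 5 vertices and tw(G) ≥ 4. The upper and lower bounds meet at 4, so that is the treewidth.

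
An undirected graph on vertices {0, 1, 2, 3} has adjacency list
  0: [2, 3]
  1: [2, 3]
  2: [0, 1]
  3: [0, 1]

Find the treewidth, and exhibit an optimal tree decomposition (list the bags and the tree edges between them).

Every bag has size at most 3, so the width is 3 − 1 = 2 and tw(G) ≤ 2. The edges 0–3–1–2–0 form a cycle, so G is not a tree and its treewidth is at least 2. Therefore the treewidth is 2.

Treewidth 2.
Bags: B1 = {0, 1, 3}  B2 = {0, 1, 2}
Tree: B1–B2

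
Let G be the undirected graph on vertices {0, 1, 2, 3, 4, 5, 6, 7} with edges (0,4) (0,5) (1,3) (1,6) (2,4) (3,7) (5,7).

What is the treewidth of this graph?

A width-1 tree decomposition is:
Bags: B1 = {2, 4}  B2 = {0, 4}  B3 = {0, 5}  B4 = {5, 7}  B5 = {3, 7}  B6 = {1, 3}  B7 = {1, 6}
Tree: B1–B2, B2–B3, B3–B4, B4–B5, B5–B6, B6–B7
The largest bag has 2 vertices, giving width 1; this decomposition certifies tw(G) ≤ 1. G has an edge, so its treewidth is at least 1. Combining the bounds, tw(G) = 1.

1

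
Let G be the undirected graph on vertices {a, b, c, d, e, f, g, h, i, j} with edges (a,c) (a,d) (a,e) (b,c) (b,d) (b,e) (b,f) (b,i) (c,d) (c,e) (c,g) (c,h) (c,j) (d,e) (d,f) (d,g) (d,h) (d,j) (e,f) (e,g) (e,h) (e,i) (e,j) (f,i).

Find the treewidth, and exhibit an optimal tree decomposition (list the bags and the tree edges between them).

Treewidth 3.
Bags: B1 = {c, d, e, j}  B2 = {b, c, d, e}  B3 = {a, c, d, e}  B4 = {b, d, e, f}  B5 = {c, d, e, g}  B6 = {b, e, f, i}  B7 = {c, d, e, h}
Tree: B1–B2, B2–B3, B2–B4, B2–B5, B4–B6, B5–B7

Each bag holds 4 vertices, so the decomposition has width 3, which upper-bounds the treewidth. Conversely, {c, d, e, g} is a clique of size 4, and the vertices of any clique must share a bag in every tree decomposition; so some bag has ≥ 4 vertices and tw(G) ≥ 3. Therefore the treewidth is 3.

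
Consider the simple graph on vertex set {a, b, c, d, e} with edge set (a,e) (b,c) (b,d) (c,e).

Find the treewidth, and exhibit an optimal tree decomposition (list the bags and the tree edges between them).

Every bag has size at most 2, so the width is 2 − 1 = 1 and tw(G) ≤ 1. Any graph with an edge has treewidth ≥ 1, and G has the edge a–e. Hence tw(G) = 1 exactly.

Treewidth 1.
One optimal decomposition is:
Bags: B1 = {a, e}  B2 = {c, e}  B3 = {b, c}  B4 = {b, d}
Tree: B1–B2, B2–B3, B3–B4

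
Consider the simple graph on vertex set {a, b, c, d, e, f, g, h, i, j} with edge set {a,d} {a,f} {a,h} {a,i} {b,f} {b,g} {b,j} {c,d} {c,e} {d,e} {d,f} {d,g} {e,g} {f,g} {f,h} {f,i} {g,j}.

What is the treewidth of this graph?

2

A width-2 tree decomposition is:
Bags: B1 = {d, e, g}  B2 = {d, f, g}  B3 = {a, d, f}  B4 = {a, f, h}  B5 = {c, d, e}  B6 = {b, f, g}  B7 = {b, g, j}  B8 = {a, f, i}
Tree: B1–B2, B2–B3, B3–B4, B1–B5, B2–B6, B6–B7, B3–B8
Every bag has size at most 3, so the width is 3 − 1 = 2 and tw(G) ≤ 2. For the lower bound, the 3 vertices {b, g, j} are pairwise adjacent, and any tree decomposition puts a clique entirely inside one bag — forcing width ≥ 2. Therefore the treewidth is 2.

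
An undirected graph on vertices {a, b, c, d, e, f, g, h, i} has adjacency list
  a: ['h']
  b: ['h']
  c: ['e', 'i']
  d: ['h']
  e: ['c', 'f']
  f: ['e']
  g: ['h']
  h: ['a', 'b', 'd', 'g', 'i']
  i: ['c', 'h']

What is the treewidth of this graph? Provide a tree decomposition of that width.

The largest bag has 2 vertices, giving width 1; this decomposition certifies tw(G) ≤ 1. Any graph with an edge has treewidth ≥ 1, and G has the edge h–i. Therefore the treewidth is 1.

Treewidth 1.
One such decomposition:
Bags: B1 = {h, i}  B2 = {c, i}  B3 = {d, h}  B4 = {c, e}  B5 = {e, f}  B6 = {g, h}  B7 = {b, h}  B8 = {a, h}
Tree: B1–B2, B1–B3, B2–B4, B4–B5, B3–B6, B1–B7, B3–B8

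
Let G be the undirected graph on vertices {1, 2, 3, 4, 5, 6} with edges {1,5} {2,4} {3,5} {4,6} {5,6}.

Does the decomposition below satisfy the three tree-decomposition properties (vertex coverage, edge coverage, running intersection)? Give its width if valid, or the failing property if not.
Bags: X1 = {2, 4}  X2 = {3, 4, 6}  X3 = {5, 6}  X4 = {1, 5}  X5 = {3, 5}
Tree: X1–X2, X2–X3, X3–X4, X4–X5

No — bags containing vertex 3 are not connected in the tree.

A tree decomposition must satisfy three properties: every vertex lies in some bag; for every edge, both endpoints lie together in some bag; and for every vertex, the bags containing it form a connected subtree. Here bags containing vertex 3 are not connected in the tree, so the decomposition is invalid.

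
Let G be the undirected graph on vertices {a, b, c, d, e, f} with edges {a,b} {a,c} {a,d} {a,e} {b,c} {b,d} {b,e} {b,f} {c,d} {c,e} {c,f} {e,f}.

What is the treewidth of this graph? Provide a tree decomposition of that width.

Treewidth 3.
Bags: B1 = {a, b, c, e}  B2 = {b, c, e, f}  B3 = {a, b, c, d}
Tree: B1–B2, B1–B3

Every bag has size at most 4, so the width is 4 − 1 = 3 and tw(G) ≤ 3. Conversely, {a, b, c, d} is a clique of size 4, and the vertices of any clique must share a bag in every tree decomposition; so some bag has ≥ 4 vertices and tw(G) ≥ 3. The upper and lower bounds meet at 3, so that is the treewidth.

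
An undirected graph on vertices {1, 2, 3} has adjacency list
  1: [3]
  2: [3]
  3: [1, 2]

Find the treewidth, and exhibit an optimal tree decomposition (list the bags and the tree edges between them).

The largest bag has 2 vertices, giving width 1; this decomposition certifies tw(G) ≤ 1. Since G has at least one edge (e.g. 3–2), it is not an edgeless graph, so tw(G) ≥ 1. The upper and lower bounds meet at 1, so that is the treewidth.

Treewidth 1.
One optimal decomposition is:
Bags: B1 = {2, 3}  B2 = {1, 3}
Tree: B1–B2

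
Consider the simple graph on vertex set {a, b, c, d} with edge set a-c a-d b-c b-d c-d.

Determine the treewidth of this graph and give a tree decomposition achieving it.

Treewidth 2.
One optimal decomposition is:
Bags: B1 = {b, c, d}  B2 = {a, c, d}
Tree: B1–B2

Each bag holds 3 vertices, so the decomposition has width 2, which upper-bounds the treewidth. On the other hand G contains the 3-clique {a, c, d}. A clique must lie in a single bag of any decomposition, so no decomposition can have width below 2. The upper and lower bounds meet at 2, so that is the treewidth.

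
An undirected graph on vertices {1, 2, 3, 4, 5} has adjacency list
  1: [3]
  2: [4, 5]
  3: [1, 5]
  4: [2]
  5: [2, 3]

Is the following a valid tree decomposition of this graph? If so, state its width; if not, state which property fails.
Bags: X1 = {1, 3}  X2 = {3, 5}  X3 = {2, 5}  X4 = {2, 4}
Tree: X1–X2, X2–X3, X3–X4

Vertex coverage: the bags together contain {1, 2, 3, 4, 5}, the full vertex set. Edge coverage: each edge of G has both endpoints in at least one bag. Running intersection: for every vertex, the bags containing it form a connected subtree. All three properties hold, so this is a valid tree decomposition of width max|bag| − 1 = 1, and hence tw(G) ≤ 1.

Yes; width 1.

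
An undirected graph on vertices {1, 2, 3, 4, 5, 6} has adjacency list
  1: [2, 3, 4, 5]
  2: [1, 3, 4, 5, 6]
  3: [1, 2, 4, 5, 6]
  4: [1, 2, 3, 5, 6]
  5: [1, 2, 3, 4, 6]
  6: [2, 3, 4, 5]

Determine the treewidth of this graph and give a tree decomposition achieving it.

Every bag has size at most 5, so the width is 5 − 1 = 4 and tw(G) ≤ 4. Conversely, {1, 2, 3, 4, 5} is a clique of size 5, and the vertices of any clique must share a bag in every tree decomposition; so some bag has ≥ 5 vertices and tw(G) ≥ 4. Therefore the treewidth is 4.

Treewidth 4.
One optimal decomposition is:
Bags: B1 = {2, 3, 4, 5, 6}  B2 = {1, 2, 3, 4, 5}
Tree: B1–B2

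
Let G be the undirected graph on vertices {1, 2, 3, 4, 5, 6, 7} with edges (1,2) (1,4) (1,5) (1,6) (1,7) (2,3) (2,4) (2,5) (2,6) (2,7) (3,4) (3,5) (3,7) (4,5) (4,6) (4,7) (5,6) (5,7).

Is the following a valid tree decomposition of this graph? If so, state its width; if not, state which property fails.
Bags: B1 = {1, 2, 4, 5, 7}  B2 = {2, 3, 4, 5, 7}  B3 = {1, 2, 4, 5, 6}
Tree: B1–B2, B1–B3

Every vertex of G appears in some bag (union = {1, 2, 3, 4, 5, 6, 7}); every edge is covered by a bag; and for each vertex v the set of bags containing v is connected in the bag tree. The decomposition is therefore valid. The largest bag has 5 vertices, so the width is 4.

Yes; width 4.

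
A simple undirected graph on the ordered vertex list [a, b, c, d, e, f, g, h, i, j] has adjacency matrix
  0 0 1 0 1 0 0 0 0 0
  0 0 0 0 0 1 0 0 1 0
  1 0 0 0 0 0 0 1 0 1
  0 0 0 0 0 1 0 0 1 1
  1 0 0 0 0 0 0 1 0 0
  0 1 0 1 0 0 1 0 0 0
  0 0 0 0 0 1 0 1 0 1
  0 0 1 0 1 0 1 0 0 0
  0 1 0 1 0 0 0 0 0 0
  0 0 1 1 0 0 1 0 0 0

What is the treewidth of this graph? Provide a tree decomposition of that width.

The largest bag has 3 vertices, giving width 2; this decomposition certifies tw(G) ≤ 2. For the lower bound, G contains the cycle b–i–d–f–b, so G is not a forest; only forests have treewidth ≤ 1, hence tw(G) ≥ 2. The upper and lower bounds meet at 2, so that is the treewidth.

Treewidth 2.
One optimal decomposition is:
Bags: B1 = {b, f, i}  B2 = {d, f, i}  B3 = {d, f, g}  B4 = {d, g, j}  B5 = {g, h, j}  B6 = {c, h, j}  B7 = {c, e, h}  B8 = {a, c, e}
Tree: B1–B2, B2–B3, B3–B4, B4–B5, B5–B6, B6–B7, B7–B8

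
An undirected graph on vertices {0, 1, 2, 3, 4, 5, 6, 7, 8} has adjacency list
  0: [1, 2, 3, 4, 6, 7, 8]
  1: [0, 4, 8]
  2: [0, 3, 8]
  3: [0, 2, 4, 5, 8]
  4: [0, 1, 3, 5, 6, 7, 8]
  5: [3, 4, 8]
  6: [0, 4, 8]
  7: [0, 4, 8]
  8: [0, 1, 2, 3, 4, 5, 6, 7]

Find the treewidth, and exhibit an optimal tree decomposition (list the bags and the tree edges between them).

Treewidth 3.
One optimal decomposition is:
Bags: B1 = {0, 4, 7, 8}  B2 = {0, 3, 4, 8}  B3 = {0, 2, 3, 8}  B4 = {3, 4, 5, 8}  B5 = {0, 1, 4, 8}  B6 = {0, 4, 6, 8}
Tree: B1–B2, B2–B3, B2–B4, B1–B5, B5–B6

The largest bag has 4 vertices, giving width 3; this decomposition certifies tw(G) ≤ 3. For the lower bound, the 4 vertices {0, 2, 3, 8} are pairwise adjacent, and any tree decomposition puts a clique entirely inside one bag — forcing width ≥ 3. Hence tw(G) = 3 exactly.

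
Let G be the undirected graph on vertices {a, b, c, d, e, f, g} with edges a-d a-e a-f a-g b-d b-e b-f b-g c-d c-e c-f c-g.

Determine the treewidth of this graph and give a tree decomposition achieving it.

Treewidth 3.
Bags: B1 = {a, b, c, e}  B2 = {a, b, c, g}  B3 = {a, b, c, d}  B4 = {a, b, c, f}
Tree: B1–B2, B2–B3, B3–B4

The largest bag has 4 vertices, giving width 3; this decomposition certifies tw(G) ≤ 3. For the lower bound: the 4 vertex sets {a,e}, {b,g}, {c}, {d} are disjoint, each induces a connected subgraph, and every pair is joined by at least one edge of G. Contracting each set to a single vertex therefore yields K_{4} as a minor, and since treewidth is minor-monotone, tw(G) ≥ tw(K_{4}) = 3. Hence tw(G) = 3 exactly.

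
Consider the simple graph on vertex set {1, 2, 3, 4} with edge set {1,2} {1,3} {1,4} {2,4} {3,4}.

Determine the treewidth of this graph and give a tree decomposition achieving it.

Treewidth 2.
One optimal decomposition is:
Bags: B1 = {1, 3, 4}  B2 = {1, 2, 4}
Tree: B1–B2

Every bag has size at most 3, so the width is 3 − 1 = 2 and tw(G) ≤ 2. For the lower bound, the 3 vertices {1, 2, 4} are pairwise adjacent, and any tree decomposition puts a clique entirely inside one bag — forcing width ≥ 2. Therefore the treewidth is 2.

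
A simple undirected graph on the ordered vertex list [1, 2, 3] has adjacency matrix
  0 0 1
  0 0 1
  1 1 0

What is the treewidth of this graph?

1

A width-1 tree decomposition is:
Bags: B1 = {1, 3}  B2 = {2, 3}
Tree: B1–B2
Every bag has size at most 2, so the width is 2 − 1 = 1 and tw(G) ≤ 1. Since G has at least one edge (e.g. 1–3), it is not an edgeless graph, so tw(G) ≥ 1. The upper and lower bounds meet at 1, so that is the treewidth.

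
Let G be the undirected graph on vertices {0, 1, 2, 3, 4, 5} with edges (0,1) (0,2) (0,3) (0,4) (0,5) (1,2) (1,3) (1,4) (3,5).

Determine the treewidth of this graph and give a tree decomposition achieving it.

Treewidth 2.
Bags: B1 = {0, 1, 2}  B2 = {0, 1, 4}  B3 = {0, 1, 3}  B4 = {0, 3, 5}
Tree: B1–B2, B2–B3, B3–B4

Each bag holds 3 vertices, so the decomposition has width 2, which upper-bounds the treewidth. On the other hand G contains the 3-clique {0, 1, 2}. A clique must lie in a single bag of any decomposition, so no decomposition can have width below 2. The upper and lower bounds meet at 2, so that is the treewidth.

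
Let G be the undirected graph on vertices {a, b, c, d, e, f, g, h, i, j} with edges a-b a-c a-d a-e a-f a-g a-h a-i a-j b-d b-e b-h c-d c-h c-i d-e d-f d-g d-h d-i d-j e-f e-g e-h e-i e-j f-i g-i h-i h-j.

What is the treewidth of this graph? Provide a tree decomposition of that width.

The largest bag has 5 vertices, giving width 4; this decomposition certifies tw(G) ≤ 4. Conversely, {a, d, e, g, i} is a clique of size 5, and the vertices of any clique must share a bag in every tree decomposition; so some bag has ≥ 5 vertices and tw(G) ≥ 4. Hence tw(G) = 4 exactly.

Treewidth 4.
One optimal decomposition is:
Bags: B1 = {a, d, e, f, i}  B2 = {a, d, e, h, i}  B3 = {a, c, d, h, i}  B4 = {a, b, d, e, h}  B5 = {a, d, e, h, j}  B6 = {a, d, e, g, i}
Tree: B1–B2, B2–B3, B2–B4, B4–B5, B2–B6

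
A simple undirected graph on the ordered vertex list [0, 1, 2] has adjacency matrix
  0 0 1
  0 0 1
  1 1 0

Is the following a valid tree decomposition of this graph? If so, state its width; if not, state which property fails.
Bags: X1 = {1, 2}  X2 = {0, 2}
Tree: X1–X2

Checking the three conditions: (i) the bags cover all of {0, 1, 2}; (ii) for each edge, some bag contains both endpoints; (iii) the bags containing any fixed vertex form a subtree. All hold, so the decomposition is valid with width 2 − 1 = 1.

Yes; width 1.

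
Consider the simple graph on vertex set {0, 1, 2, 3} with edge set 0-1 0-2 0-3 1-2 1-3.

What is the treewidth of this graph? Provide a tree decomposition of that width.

Treewidth 2.
One such decomposition:
Bags: B1 = {0, 1, 2}  B2 = {0, 1, 3}
Tree: B1–B2

The largest bag has 3 vertices, giving width 2; this decomposition certifies tw(G) ≤ 2. On the other hand G contains the 3-clique {0, 1, 2}. A clique must lie in a single bag of any decomposition, so no decomposition can have width below 2. Hence tw(G) = 2 exactly.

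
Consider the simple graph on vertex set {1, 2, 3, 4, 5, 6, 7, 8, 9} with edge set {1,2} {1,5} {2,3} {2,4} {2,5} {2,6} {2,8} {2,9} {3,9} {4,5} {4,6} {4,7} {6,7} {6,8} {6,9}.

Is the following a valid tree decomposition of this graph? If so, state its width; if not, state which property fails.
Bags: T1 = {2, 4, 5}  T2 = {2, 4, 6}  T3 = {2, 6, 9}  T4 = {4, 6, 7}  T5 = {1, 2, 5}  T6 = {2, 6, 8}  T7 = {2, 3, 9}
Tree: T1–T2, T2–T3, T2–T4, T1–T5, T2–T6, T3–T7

Yes; width 2.

Every vertex of G appears in some bag (union = {1, 2, 3, 4, 5, 6, 7, 8, 9}); every edge is covered by a bag; and for each vertex v the set of bags containing v is connected in the bag tree. The decomposition is therefore valid. The largest bag has 3 vertices, so the width is 2.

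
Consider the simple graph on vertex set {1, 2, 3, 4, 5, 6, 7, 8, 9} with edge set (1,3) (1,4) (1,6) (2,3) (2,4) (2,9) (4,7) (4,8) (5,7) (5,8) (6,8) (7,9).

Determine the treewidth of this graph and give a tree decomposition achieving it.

The largest bag has 4 vertices, giving width 3; this decomposition certifies tw(G) ≤ 3. For the lower bound: the 4 vertex sets {5,6,8}, {7}, {4}, {1,2,3,9} are disjoint, each induces a connected subgraph, and every pair is joined by at least one edge of G. Contracting each set to a single vertex therefore yields K_{4} as a minor, and since treewidth is minor-monotone, tw(G) ≥ tw(K_{4}) = 3. Hence tw(G) = 3 exactly.

Treewidth 3.
One optimal decomposition is:
Bags: B1 = {5, 6, 7, 8}  B2 = {4, 6, 7, 8}  B3 = {1, 4, 6, 7}  B4 = {1, 4, 7, 9}  B5 = {1, 2, 4, 9}  B6 = {1, 2, 3, 9}
Tree: B1–B2, B2–B3, B3–B4, B4–B5, B5–B6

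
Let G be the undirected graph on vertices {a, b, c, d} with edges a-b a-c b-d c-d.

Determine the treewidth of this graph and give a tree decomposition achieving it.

The largest bag has 3 vertices, giving width 2; this decomposition certifies tw(G) ≤ 2. For the lower bound, G contains the cycle b–d–c–a–b, so G is not a forest; only forests have treewidth ≤ 1, hence tw(G) ≥ 2. Hence tw(G) = 2 exactly.

Treewidth 2.
One optimal decomposition is:
Bags: B1 = {b, c, d}  B2 = {a, b, c}
Tree: B1–B2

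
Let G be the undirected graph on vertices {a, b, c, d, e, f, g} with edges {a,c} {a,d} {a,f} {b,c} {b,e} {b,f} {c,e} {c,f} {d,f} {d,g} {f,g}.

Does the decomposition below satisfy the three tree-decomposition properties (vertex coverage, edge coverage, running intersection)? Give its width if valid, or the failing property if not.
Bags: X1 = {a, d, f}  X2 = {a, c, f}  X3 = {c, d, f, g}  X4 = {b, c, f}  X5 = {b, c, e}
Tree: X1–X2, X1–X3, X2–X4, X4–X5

No — bags containing vertex c are not connected in the tree.

A tree decomposition must satisfy three properties: every vertex lies in some bag; for every edge, both endpoints lie together in some bag; and for every vertex, the bags containing it form a connected subtree. Here bags containing vertex c are not connected in the tree, so the decomposition is invalid.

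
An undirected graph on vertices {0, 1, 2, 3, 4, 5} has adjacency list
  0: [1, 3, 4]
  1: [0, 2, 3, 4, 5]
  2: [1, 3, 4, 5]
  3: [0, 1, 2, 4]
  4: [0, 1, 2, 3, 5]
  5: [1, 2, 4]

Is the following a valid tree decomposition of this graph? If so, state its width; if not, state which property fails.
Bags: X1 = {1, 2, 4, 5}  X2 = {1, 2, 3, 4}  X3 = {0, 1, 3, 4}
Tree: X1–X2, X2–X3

Checking the three conditions: (i) the bags cover all of {0, 1, 2, 3, 4, 5}; (ii) for each edge, some bag contains both endpoints; (iii) the bags containing any fixed vertex form a subtree. All hold, so the decomposition is valid with width 4 − 1 = 3.

Yes; width 3.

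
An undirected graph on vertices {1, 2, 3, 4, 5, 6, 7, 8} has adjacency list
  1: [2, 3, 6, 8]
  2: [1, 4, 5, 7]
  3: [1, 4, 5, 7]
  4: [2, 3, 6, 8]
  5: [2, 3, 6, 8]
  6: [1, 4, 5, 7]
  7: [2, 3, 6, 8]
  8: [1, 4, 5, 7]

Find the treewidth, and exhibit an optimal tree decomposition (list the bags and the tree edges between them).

Treewidth 4.
One optimal decomposition is:
Bags: B1 = {1, 4, 5, 6, 7}  B2 = {1, 3, 4, 5, 7}  B3 = {1, 4, 5, 7, 8}  B4 = {1, 2, 4, 5, 7}
Tree: B1–B2, B2–B3, B3–B4

Every bag has size at most 5, so the width is 5 − 1 = 4 and tw(G) ≤ 4. For the lower bound: the 5 vertex sets {6,7}, {3,4}, {1,8}, {5}, {2} are disjoint, each induces a connected subgraph, and every pair is joined by at least one edge of G. Contracting each set to a single vertex therefore yields K_{5} as a minor, and since treewidth is minor-monotone, tw(G) ≥ tw(K_{5}) = 4. The upper and lower bounds meet at 4, so that is the treewidth.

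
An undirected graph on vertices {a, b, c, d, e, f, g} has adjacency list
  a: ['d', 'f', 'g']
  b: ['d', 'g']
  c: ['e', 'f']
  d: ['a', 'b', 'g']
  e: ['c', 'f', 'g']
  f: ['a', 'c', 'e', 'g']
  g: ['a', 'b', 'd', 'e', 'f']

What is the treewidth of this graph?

2

A width-2 tree decomposition is:
Bags: B1 = {b, d, g}  B2 = {a, d, g}  B3 = {a, f, g}  B4 = {e, f, g}  B5 = {c, e, f}
Tree: B1–B2, B2–B3, B3–B4, B4–B5
Each bag holds 3 vertices, so the decomposition has width 2, which upper-bounds the treewidth. On the other hand G contains the 3-clique {a, d, g}. A clique must lie in a single bag of any decomposition, so no decomposition can have width below 2. Combining the bounds, tw(G) = 2.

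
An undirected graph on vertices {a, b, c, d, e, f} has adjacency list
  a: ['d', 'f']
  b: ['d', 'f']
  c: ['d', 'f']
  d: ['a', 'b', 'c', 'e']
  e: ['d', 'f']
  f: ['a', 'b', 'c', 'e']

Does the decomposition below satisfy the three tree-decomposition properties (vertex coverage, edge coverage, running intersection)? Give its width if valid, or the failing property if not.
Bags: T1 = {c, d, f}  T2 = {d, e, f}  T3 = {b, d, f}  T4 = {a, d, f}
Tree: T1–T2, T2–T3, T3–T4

Yes; width 2.

Checking the three conditions: (i) the bags cover all of {a, b, c, d, e, f}; (ii) for each edge, some bag contains both endpoints; (iii) the bags containing any fixed vertex form a subtree. All hold, so the decomposition is valid with width 3 − 1 = 2.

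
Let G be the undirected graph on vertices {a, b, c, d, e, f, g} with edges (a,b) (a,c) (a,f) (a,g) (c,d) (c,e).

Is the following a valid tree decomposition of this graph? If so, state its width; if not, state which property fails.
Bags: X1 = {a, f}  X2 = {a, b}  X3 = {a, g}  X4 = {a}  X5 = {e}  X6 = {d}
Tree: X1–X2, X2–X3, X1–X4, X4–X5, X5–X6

A tree decomposition must satisfy three properties: every vertex lies in some bag; for every edge, both endpoints lie together in some bag; and for every vertex, the bags containing it form a connected subtree. Here vertex c appears in no bag, so the decomposition is invalid.

No — vertex c appears in no bag.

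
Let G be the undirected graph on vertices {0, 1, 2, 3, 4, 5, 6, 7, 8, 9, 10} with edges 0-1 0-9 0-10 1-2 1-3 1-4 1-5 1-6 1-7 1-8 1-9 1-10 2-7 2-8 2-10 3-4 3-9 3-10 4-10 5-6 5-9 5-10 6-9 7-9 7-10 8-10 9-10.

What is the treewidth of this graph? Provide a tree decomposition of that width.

Treewidth 3.
One such decomposition:
Bags: B1 = {1, 3, 4, 10}  B2 = {1, 3, 9, 10}  B3 = {1, 5, 9, 10}  B4 = {0, 1, 9, 10}  B5 = {1, 7, 9, 10}  B6 = {1, 5, 6, 9}  B7 = {1, 2, 7, 10}  B8 = {1, 2, 8, 10}
Tree: B1–B2, B2–B3, B3–B4, B3–B5, B3–B6, B5–B7, B7–B8

The largest bag has 4 vertices, giving width 3; this decomposition certifies tw(G) ≤ 3. For the lower bound, the 4 vertices {1, 2, 8, 10} are pairwise adjacent, and any tree decomposition puts a clique entirely inside one bag — forcing width ≥ 3. The upper and lower bounds meet at 3, so that is the treewidth.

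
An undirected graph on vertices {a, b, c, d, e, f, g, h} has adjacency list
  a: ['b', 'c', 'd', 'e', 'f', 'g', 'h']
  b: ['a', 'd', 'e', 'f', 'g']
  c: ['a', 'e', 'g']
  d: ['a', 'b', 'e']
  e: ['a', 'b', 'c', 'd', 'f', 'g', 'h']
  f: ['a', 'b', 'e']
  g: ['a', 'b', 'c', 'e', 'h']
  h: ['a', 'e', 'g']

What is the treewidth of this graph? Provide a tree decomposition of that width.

Treewidth 3.
One such decomposition:
Bags: B1 = {a, b, e, g}  B2 = {a, b, d, e}  B3 = {a, e, g, h}  B4 = {a, b, e, f}  B5 = {a, c, e, g}
Tree: B1–B2, B1–B3, B2–B4, B3–B5

Each bag holds 4 vertices, so the decomposition has width 3, which upper-bounds the treewidth. For the lower bound, the 4 vertices {a, b, d, e} are pairwise adjacent, and any tree decomposition puts a clique entirely inside one bag — forcing width ≥ 3. The upper and lower bounds meet at 3, so that is the treewidth.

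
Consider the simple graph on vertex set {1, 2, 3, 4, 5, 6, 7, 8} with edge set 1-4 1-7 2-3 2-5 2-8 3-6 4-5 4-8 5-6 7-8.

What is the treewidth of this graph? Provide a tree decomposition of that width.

Every bag has size at most 3, so the width is 3 − 1 = 2 and tw(G) ≤ 2. For the lower bound, G contains the cycle 3–6–5–2–3, so G is not a forest; only forests have treewidth ≤ 1, hence tw(G) ≥ 2. Combining the bounds, tw(G) = 2.

Treewidth 2.
Bags: B1 = {2, 3, 6}  B2 = {2, 5, 6}  B3 = {2, 5, 8}  B4 = {4, 5, 8}  B5 = {4, 7, 8}  B6 = {1, 4, 7}
Tree: B1–B2, B2–B3, B3–B4, B4–B5, B5–B6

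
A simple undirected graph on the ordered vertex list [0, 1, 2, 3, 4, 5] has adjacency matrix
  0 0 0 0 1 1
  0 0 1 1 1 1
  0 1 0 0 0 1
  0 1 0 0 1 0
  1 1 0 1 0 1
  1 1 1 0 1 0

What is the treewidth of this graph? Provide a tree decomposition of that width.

Treewidth 2.
One optimal decomposition is:
Bags: B1 = {1, 3, 4}  B2 = {1, 4, 5}  B3 = {0, 4, 5}  B4 = {1, 2, 5}
Tree: B1–B2, B2–B3, B2–B4

Each bag holds 3 vertices, so the decomposition has width 2, which upper-bounds the treewidth. Conversely, {0, 4, 5} is a clique of size 3, and the vertices of any clique must share a bag in every tree decomposition; so some bag has ≥ 3 vertices and tw(G) ≥ 2. Therefore the treewidth is 2.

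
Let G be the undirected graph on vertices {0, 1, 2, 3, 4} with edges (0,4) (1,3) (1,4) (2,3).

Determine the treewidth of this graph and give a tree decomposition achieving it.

Each bag holds 2 vertices, so the decomposition has width 1, which upper-bounds the treewidth. Since G has at least one edge (e.g. 2–3), it is not an edgeless graph, so tw(G) ≥ 1. Combining the bounds, tw(G) = 1.

Treewidth 1.
One such decomposition:
Bags: B1 = {2, 3}  B2 = {1, 3}  B3 = {1, 4}  B4 = {0, 4}
Tree: B1–B2, B2–B3, B3–B4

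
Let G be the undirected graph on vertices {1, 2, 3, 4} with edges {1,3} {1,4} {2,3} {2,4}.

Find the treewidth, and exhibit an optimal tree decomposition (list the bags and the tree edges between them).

Treewidth 2.
One optimal decomposition is:
Bags: B1 = {2, 3, 4}  B2 = {1, 3, 4}
Tree: B1–B2

Each bag holds 3 vertices, so the decomposition has width 2, which upper-bounds the treewidth. The edges 3–2–4–1–3 form a cycle, so G is not a tree and its treewidth is at least 2. The upper and lower bounds meet at 2, so that is the treewidth.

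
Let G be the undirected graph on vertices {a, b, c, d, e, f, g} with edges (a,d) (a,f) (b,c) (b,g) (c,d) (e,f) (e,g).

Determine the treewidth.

A width-2 tree decomposition is:
Bags: B1 = {a, e, f}  B2 = {a, d, e}  B3 = {c, d, e}  B4 = {b, c, e}  B5 = {b, e, g}
Tree: B1–B2, B2–B3, B3–B4, B4–B5
Each bag holds 3 vertices, so the decomposition has width 2, which upper-bounds the treewidth. The edges e–f–a–d–c–b–g–e form a cycle, so G is not a tree and its treewidth is at least 2. Combining the bounds, tw(G) = 2.

2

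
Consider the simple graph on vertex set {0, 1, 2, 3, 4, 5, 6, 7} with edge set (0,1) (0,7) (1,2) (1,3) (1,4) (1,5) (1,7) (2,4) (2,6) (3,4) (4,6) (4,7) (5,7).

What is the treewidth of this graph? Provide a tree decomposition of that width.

Every bag has size at most 3, so the width is 3 − 1 = 2 and tw(G) ≤ 2. For the lower bound, the 3 vertices {0, 1, 7} are pairwise adjacent, and any tree decomposition puts a clique entirely inside one bag — forcing width ≥ 2. Combining the bounds, tw(G) = 2.

Treewidth 2.
One optimal decomposition is:
Bags: B1 = {1, 5, 7}  B2 = {1, 4, 7}  B3 = {1, 3, 4}  B4 = {0, 1, 7}  B5 = {1, 2, 4}  B6 = {2, 4, 6}
Tree: B1–B2, B2–B3, B2–B4, B2–B5, B5–B6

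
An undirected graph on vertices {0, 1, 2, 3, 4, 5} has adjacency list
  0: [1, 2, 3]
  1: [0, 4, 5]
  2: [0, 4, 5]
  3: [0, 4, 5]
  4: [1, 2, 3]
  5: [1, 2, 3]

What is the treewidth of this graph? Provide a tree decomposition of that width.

Treewidth 3.
One such decomposition:
Bags: B1 = {0, 3, 4, 5}  B2 = {0, 2, 4, 5}  B3 = {0, 1, 4, 5}
Tree: B1–B2, B2–B3

Every bag has size at most 4, so the width is 4 − 1 = 3 and tw(G) ≤ 3. For the lower bound: the 4 vertex sets {0,3}, {2,5}, {4}, {1} are disjoint, each induces a connected subgraph, and every pair is joined by at least one edge of G. Contracting each set to a single vertex therefore yields K_{4} as a minor, and since treewidth is minor-monotone, tw(G) ≥ tw(K_{4}) = 3. Therefore the treewidth is 3.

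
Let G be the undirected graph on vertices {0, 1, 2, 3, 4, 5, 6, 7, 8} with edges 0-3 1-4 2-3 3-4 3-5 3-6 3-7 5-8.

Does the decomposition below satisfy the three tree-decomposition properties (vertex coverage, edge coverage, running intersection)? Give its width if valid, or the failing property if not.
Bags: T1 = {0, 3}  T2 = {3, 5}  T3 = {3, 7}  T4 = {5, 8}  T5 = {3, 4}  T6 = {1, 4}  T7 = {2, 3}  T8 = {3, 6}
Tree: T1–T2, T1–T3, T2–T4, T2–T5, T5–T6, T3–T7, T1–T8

Yes; width 1.

Every vertex of G appears in some bag (union = {0, 1, 2, 3, 4, 5, 6, 7, 8}); every edge is covered by a bag; and for each vertex v the set of bags containing v is connected in the bag tree. The decomposition is therefore valid. The largest bag has 2 vertices, so the width is 1.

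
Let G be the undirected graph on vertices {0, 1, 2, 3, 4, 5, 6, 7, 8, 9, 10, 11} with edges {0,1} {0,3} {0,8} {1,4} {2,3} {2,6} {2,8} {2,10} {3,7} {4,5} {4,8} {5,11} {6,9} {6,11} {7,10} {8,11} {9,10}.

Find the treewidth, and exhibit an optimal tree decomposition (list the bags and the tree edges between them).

Treewidth 3.
One such decomposition:
Bags: B1 = {3, 7, 9, 10}  B2 = {2, 3, 9, 10}  B3 = {2, 3, 6, 9}  B4 = {0, 2, 3, 6}  B5 = {0, 2, 6, 8}  B6 = {0, 6, 8, 11}  B7 = {0, 1, 8, 11}  B8 = {1, 4, 8, 11}  B9 = {1, 4, 5, 11}
Tree: B1–B2, B2–B3, B3–B4, B4–B5, B5–B6, B6–B7, B7–B8, B8–B9

The largest bag has 4 vertices, giving width 3; this decomposition certifies tw(G) ≤ 3. For the lower bound: the 4 vertex sets {7,9,10}, {3}, {2}, {0,6,8,11} are disjoint, each induces a connected subgraph, and every pair is joined by at least one edge of G. Contracting each set to a single vertex therefore yields K_{4} as a minor, and since treewidth is minor-monotone, tw(G) ≥ tw(K_{4}) = 3. Combining the bounds, tw(G) = 3.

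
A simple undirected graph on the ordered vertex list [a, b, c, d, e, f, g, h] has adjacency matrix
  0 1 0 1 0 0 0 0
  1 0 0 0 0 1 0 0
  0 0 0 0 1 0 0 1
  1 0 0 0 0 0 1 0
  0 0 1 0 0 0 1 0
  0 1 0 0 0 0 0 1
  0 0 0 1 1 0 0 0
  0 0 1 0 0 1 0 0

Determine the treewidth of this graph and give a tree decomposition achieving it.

Treewidth 2.
Bags: B1 = {a, b, f}  B2 = {a, d, f}  B3 = {d, f, g}  B4 = {e, f, g}  B5 = {c, e, f}  B6 = {c, f, h}
Tree: B1–B2, B2–B3, B3–B4, B4–B5, B5–B6

Each bag holds 3 vertices, so the decomposition has width 2, which upper-bounds the treewidth. The edges f–b–a–d–g–e–c–h–f form a cycle, so G is not a tree and its treewidth is at least 2. Therefore the treewidth is 2.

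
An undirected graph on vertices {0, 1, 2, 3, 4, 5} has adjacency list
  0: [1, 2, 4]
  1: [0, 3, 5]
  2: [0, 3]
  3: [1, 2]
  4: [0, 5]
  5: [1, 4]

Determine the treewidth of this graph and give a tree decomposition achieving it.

The largest bag has 3 vertices, giving width 2; this decomposition certifies tw(G) ≤ 2. For the lower bound, G contains the cycle 3–2–0–1–3, so G is not a forest; only forests have treewidth ≤ 1, hence tw(G) ≥ 2. Therefore the treewidth is 2.

Treewidth 2.
Bags: B1 = {1, 2, 3}  B2 = {0, 1, 2}  B3 = {0, 1, 5}  B4 = {0, 4, 5}
Tree: B1–B2, B2–B3, B3–B4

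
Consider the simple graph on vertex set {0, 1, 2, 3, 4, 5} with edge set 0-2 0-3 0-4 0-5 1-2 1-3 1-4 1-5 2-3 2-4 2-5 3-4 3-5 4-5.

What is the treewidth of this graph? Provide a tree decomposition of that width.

Treewidth 4.
One such decomposition:
Bags: B1 = {0, 2, 3, 4, 5}  B2 = {1, 2, 3, 4, 5}
Tree: B1–B2

Each bag holds 5 vertices, so the decomposition has width 4, which upper-bounds the treewidth. For the lower bound, the 5 vertices {0, 2, 3, 4, 5} are pairwise adjacent, and any tree decomposition puts a clique entirely inside one bag — forcing width ≥ 4. The upper and lower bounds meet at 4, so that is the treewidth.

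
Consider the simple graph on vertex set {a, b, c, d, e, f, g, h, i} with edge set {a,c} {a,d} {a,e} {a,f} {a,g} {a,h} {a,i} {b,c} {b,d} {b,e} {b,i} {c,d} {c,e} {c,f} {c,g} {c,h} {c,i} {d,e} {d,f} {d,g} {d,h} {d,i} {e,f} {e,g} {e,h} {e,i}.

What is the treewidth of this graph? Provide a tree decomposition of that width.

Each bag holds 5 vertices, so the decomposition has width 4, which upper-bounds the treewidth. Conversely, {a, c, d, e, g} is a clique of size 5, and the vertices of any clique must share a bag in every tree decomposition; so some bag has ≥ 5 vertices and tw(G) ≥ 4. Combining the bounds, tw(G) = 4.

Treewidth 4.
One such decomposition:
Bags: B1 = {a, c, d, e, i}  B2 = {a, c, d, e, h}  B3 = {a, c, d, e, f}  B4 = {b, c, d, e, i}  B5 = {a, c, d, e, g}
Tree: B1–B2, B1–B3, B1–B4, B2–B5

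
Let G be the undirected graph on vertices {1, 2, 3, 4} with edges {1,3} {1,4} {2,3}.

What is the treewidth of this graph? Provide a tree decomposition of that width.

Every bag has size at most 2, so the width is 2 − 1 = 1 and tw(G) ≤ 1. G has an edge, so its treewidth is at least 1. Therefore the treewidth is 1.

Treewidth 1.
Bags: B1 = {2, 3}  B2 = {1, 3}  B3 = {1, 4}
Tree: B1–B2, B2–B3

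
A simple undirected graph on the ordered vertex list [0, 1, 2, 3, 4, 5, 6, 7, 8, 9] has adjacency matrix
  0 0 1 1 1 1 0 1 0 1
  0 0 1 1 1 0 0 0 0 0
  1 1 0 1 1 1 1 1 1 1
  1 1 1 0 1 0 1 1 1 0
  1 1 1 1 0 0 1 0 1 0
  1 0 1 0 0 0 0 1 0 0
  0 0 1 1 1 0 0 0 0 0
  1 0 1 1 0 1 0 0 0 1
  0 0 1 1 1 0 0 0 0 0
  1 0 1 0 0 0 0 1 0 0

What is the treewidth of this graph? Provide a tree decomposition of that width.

Treewidth 3.
Bags: B1 = {0, 2, 3, 4}  B2 = {0, 2, 3, 7}  B3 = {1, 2, 3, 4}  B4 = {0, 2, 7, 9}  B5 = {2, 3, 4, 6}  B6 = {2, 3, 4, 8}  B7 = {0, 2, 5, 7}
Tree: B1–B2, B1–B3, B2–B4, B3–B5, B3–B6, B2–B7

Every bag has size at most 4, so the width is 4 − 1 = 3 and tw(G) ≤ 3. For the lower bound, the 4 vertices {0, 2, 7, 9} are pairwise adjacent, and any tree decomposition puts a clique entirely inside one bag — forcing width ≥ 3. Hence tw(G) = 3 exactly.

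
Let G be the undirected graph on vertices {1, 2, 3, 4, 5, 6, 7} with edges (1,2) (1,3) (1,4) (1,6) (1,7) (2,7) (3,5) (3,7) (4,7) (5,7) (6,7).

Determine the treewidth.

A width-2 tree decomposition is:
Bags: B1 = {1, 6, 7}  B2 = {1, 4, 7}  B3 = {1, 3, 7}  B4 = {1, 2, 7}  B5 = {3, 5, 7}
Tree: B1–B2, B1–B3, B1–B4, B3–B5
Every bag has size at most 3, so the width is 3 − 1 = 2 and tw(G) ≤ 2. Conversely, {1, 2, 7} is a clique of size 3, and the vertices of any clique must share a bag in every tree decomposition; so some bag has ≥ 3 vertices and tw(G) ≥ 2. Combining the bounds, tw(G) = 2.

2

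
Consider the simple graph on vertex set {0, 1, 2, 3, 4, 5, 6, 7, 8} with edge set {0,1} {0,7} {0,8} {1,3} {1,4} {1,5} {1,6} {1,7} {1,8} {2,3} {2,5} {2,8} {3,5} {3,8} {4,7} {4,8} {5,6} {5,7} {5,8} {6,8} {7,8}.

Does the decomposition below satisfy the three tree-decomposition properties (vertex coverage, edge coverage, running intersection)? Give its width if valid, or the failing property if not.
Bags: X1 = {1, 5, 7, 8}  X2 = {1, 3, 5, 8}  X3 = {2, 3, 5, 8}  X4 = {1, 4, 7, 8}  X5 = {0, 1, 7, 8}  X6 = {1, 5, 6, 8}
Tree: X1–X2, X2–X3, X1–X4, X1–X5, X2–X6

Yes; width 3.

Vertex coverage: the bags together contain {0, 1, 2, 3, 4, 5, 6, 7, 8}, the full vertex set. Edge coverage: each edge of G has both endpoints in at least one bag. Running intersection: for every vertex, the bags containing it form a connected subtree. All three properties hold, so this is a valid tree decomposition of width max|bag| − 1 = 3, and hence tw(G) ≤ 3.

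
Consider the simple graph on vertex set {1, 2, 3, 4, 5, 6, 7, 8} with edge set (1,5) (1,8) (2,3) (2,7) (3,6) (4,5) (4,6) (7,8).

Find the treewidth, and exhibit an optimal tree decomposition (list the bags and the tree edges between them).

Treewidth 2.
One optimal decomposition is:
Bags: B1 = {2, 7, 8}  B2 = {1, 2, 8}  B3 = {1, 2, 5}  B4 = {2, 4, 5}  B5 = {2, 4, 6}  B6 = {2, 3, 6}
Tree: B1–B2, B2–B3, B3–B4, B4–B5, B5–B6

Every bag has size at most 3, so the width is 3 − 1 = 2 and tw(G) ≤ 2. For the lower bound, G contains the cycle 2–7–8–1–5–4–6–3–2, so G is not a forest; only forests have treewidth ≤ 1, hence tw(G) ≥ 2. The upper and lower bounds meet at 2, so that is the treewidth.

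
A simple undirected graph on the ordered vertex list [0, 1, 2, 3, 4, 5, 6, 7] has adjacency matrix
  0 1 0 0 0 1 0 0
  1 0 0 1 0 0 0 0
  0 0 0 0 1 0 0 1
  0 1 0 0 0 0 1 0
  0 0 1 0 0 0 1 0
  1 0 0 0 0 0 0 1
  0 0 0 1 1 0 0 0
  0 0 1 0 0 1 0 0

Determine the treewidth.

A width-2 tree decomposition is:
Bags: B1 = {0, 1, 5}  B2 = {1, 3, 5}  B3 = {3, 5, 6}  B4 = {4, 5, 6}  B5 = {2, 4, 5}  B6 = {2, 5, 7}
Tree: B1–B2, B2–B3, B3–B4, B4–B5, B5–B6
Each bag holds 3 vertices, so the decomposition has width 2, which upper-bounds the treewidth. Since 5–0–1–3–6–4–2–7–5 is a cycle in G, G is not acyclic. Forests are exactly the graphs of treewidth ≤ 1, so tw(G) ≥ 2. The upper and lower bounds meet at 2, so that is the treewidth.

2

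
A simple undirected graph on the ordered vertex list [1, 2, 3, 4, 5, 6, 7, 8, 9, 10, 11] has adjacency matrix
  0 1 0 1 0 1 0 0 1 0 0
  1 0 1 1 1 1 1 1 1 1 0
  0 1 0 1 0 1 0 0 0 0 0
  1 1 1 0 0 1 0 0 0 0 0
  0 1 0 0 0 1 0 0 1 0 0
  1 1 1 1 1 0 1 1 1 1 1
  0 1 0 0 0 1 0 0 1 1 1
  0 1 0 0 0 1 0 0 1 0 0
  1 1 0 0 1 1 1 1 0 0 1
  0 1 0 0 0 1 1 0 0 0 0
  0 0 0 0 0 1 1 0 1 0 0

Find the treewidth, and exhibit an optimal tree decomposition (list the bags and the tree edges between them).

The largest bag has 4 vertices, giving width 3; this decomposition certifies tw(G) ≤ 3. For the lower bound, the 4 vertices {2, 6, 8, 9} are pairwise adjacent, and any tree decomposition puts a clique entirely inside one bag — forcing width ≥ 3. Therefore the treewidth is 3.

Treewidth 3.
One optimal decomposition is:
Bags: B1 = {1, 2, 6, 9}  B2 = {1, 2, 4, 6}  B3 = {2, 6, 7, 9}  B4 = {2, 5, 6, 9}  B5 = {2, 6, 8, 9}  B6 = {2, 3, 4, 6}  B7 = {2, 6, 7, 10}  B8 = {6, 7, 9, 11}
Tree: B1–B2, B1–B3, B1–B4, B4–B5, B2–B6, B3–B7, B3–B8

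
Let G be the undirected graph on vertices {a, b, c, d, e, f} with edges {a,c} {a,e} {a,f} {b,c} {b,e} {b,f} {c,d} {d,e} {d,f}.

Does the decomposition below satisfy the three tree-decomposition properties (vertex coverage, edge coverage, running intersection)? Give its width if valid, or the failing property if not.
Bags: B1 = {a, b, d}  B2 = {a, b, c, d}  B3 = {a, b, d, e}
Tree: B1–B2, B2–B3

A tree decomposition must satisfy three properties: every vertex lies in some bag; for every edge, both endpoints lie together in some bag; and for every vertex, the bags containing it form a connected subtree. Here vertex f appears in no bag, so the decomposition is invalid.

No — vertex f appears in no bag.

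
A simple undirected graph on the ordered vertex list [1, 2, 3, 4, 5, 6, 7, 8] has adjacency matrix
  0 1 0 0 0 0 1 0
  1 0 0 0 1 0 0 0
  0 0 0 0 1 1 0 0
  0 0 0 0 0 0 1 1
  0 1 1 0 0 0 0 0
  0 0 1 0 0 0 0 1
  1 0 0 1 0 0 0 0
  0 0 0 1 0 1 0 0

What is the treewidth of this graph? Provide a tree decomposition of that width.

Treewidth 2.
Bags: B1 = {3, 6, 8}  B2 = {3, 5, 8}  B3 = {2, 5, 8}  B4 = {1, 2, 8}  B5 = {1, 7, 8}  B6 = {4, 7, 8}
Tree: B1–B2, B2–B3, B3–B4, B4–B5, B5–B6

Every bag has size at most 3, so the width is 3 − 1 = 2 and tw(G) ≤ 2. For the lower bound, G contains the cycle 8–6–3–5–2–1–7–4–8, so G is not a forest; only forests have treewidth ≤ 1, hence tw(G) ≥ 2. The upper and lower bounds meet at 2, so that is the treewidth.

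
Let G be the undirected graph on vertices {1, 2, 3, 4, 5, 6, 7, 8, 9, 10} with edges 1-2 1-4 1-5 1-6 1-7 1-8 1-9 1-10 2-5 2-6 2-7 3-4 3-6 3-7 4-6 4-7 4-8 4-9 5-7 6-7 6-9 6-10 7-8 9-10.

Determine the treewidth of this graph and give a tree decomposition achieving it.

Every bag has size at most 4, so the width is 4 − 1 = 3 and tw(G) ≤ 3. Conversely, {1, 4, 7, 8} is a clique of size 4, and the vertices of any clique must share a bag in every tree decomposition; so some bag has ≥ 4 vertices and tw(G) ≥ 3. The upper and lower bounds meet at 3, so that is the treewidth.

Treewidth 3.
Bags: B1 = {1, 4, 6, 9}  B2 = {1, 4, 6, 7}  B3 = {1, 2, 6, 7}  B4 = {3, 4, 6, 7}  B5 = {1, 6, 9, 10}  B6 = {1, 2, 5, 7}  B7 = {1, 4, 7, 8}
Tree: B1–B2, B2–B3, B2–B4, B1–B5, B3–B6, B2–B7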